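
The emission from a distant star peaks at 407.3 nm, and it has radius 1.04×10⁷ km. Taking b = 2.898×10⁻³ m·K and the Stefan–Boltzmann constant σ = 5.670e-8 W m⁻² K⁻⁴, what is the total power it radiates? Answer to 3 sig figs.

Wien's law: T = b/λ_max = 2.898×10⁻³/4.073×10⁻⁷ = 7115.15 K.
Surface area A = 4πR² = 4π(1.04×10¹⁰ m)² = 1.35918×10²¹ m².
Then P = σAT⁴ = 5.670×10⁻⁸×1.35918×10²¹×(7115.15)⁴ = 1.98×10²⁹ W.

P ≈ 1.98×10²⁹ W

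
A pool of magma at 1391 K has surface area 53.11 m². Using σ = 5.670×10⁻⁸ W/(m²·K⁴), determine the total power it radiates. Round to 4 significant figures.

P ≈ 1.127×10⁷ W

Area A = 53.11 m².
P = σAT⁴ = 5.670×10⁻⁸ × 53.11 × (1391)⁴ = 1.127×10⁷ W.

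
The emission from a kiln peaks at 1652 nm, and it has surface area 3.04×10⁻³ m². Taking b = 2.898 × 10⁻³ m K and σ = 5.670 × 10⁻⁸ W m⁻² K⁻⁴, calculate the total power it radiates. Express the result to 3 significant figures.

P ≈ 1.63×10³ W

Wien's law: T = b/λ_max = 2.898×10⁻³/1.652×10⁻⁶ = 1754.24 K.
Area A = 3.04×10⁻³ m².
Then P = σAT⁴ = 5.670×10⁻⁸×3.04×10⁻³×(1754.24)⁴ = 1.63×10³ W.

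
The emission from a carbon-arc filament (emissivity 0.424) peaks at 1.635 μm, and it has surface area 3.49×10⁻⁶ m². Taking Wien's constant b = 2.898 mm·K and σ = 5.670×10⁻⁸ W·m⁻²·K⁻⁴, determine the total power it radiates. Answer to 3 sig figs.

Wien's law: T = b/λ_max = 2.898×10⁻³/1.635×10⁻⁶ = 1772.48 K.
Area A = 3.49×10⁻⁶ m².
Then P = εσAT⁴ = 0.424×5.670×10⁻⁸×3.49×10⁻⁶×(1772.48)⁴ = 0.828 W.

P ≈ 0.828 W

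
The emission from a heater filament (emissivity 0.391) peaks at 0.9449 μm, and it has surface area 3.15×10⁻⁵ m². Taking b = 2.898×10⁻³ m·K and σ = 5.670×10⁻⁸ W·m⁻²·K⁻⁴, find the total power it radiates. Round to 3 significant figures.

Wien's law: T = b/λ_max = 2.898×10⁻³/9.449×10⁻⁷ = 3066.99 K.
Area A = 3.15×10⁻⁵ m².
Then P = εσAT⁴ = 0.391×5.670×10⁻⁸×3.15×10⁻⁵×(3066.99)⁴ = 61.8 W.

P ≈ 61.8 W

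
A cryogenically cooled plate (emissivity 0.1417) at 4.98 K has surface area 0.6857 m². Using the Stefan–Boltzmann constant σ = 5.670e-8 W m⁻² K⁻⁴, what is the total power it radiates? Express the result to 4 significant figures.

P ≈ 3.388×10⁻⁶ W

Area A = 0.6857 m².
P = εσAT⁴ = 0.1417 × 5.670×10⁻⁸ × 0.6857 × (4.98)⁴ = 3.388×10⁻⁶ W.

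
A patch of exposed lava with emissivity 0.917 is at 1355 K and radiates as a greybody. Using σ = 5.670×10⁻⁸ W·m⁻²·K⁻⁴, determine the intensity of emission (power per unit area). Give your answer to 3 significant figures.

I ≈ 1.75×10⁵ W/m²

Stefan–Boltzmann: I = εσT⁴ = 0.917 × 5.670×10⁻⁸ × (1355)⁴ = 1.75×10⁵ W/m².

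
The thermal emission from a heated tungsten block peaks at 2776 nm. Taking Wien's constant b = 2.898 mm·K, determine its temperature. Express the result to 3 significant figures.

T ≈ 1.04×10³ K

Wien's law gives T = b/λ_max = (2.898×10⁻³ m·K)/(2.776×10⁻⁶ m) = 1.04×10³ K.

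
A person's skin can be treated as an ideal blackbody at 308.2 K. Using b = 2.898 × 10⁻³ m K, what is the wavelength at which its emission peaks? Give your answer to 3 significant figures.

λ_max ≈ 9.40 μm

Wien's displacement law: λ_max = b/T = (2.898×10⁻³ m·K)/(308.2 K) = 9.403×10⁻⁶ m.
That is 9.40 μm, in the infrared range.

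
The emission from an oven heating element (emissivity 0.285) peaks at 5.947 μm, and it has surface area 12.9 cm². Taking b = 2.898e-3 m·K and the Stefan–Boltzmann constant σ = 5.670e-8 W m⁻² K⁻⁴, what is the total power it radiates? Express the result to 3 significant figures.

P ≈ 1.18 W

Wien's law: T = b/λ_max = 2.898×10⁻³/5.947×10⁻⁶ = 487.305 K.
Area A = 12.9 cm² = 1.29×10⁻³ m².
Then P = εσAT⁴ = 0.285×5.670×10⁻⁸×1.29×10⁻³×(487.305)⁴ = 1.18 W.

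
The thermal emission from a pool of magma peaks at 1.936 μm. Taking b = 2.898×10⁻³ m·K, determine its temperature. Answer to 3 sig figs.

T ≈ 1.50×10³ K

Wien's law gives T = b/λ_max = (2.898×10⁻³ m·K)/(1.936×10⁻⁶ m) = 1.50×10³ K.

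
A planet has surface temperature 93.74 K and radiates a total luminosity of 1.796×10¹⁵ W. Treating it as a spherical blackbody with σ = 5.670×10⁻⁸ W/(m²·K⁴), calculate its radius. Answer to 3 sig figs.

R ≈ 5.71×10⁶ m

L = 4πR²σT⁴ ⇒ R = √(L/(4πσT⁴)).
σT⁴ = 4.37807 W/m², so R = √(1.796×10¹⁵/(4π×4.37807)) = 5.71×10⁶ m.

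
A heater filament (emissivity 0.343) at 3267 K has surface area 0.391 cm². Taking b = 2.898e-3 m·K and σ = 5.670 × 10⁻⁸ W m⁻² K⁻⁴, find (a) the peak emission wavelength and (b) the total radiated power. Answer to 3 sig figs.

(a) λ_max = b/T = 2.898×10⁻³/3267 = 8.871×10⁻⁷ m = 0.887 μm.
Area A = 0.391 cm² = 3.91×10⁻⁵ m².
(b) P = εσAT⁴ = 0.343×5.670×10⁻⁸×3.91×10⁻⁵×(3267)⁴ = 86.6 W.

λ_max ≈ 0.887 μm; P ≈ 86.6 W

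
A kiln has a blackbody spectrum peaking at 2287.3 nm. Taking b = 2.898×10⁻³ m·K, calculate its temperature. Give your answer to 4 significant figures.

T ≈ 1267 K

Wien's law gives T = b/λ_max = (2.898×10⁻³ m·K)/(2.2873×10⁻⁶ m) = 1267 K.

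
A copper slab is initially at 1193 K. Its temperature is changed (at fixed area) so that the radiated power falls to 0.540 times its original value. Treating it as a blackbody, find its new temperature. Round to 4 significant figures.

P ∝ T⁴, so T₂/T₁ = (P₂/P₁)^(1/4) = (0.540)^(1/4) = 0.857232.
T₂ = 1193 × 0.857232 = 1023 K.

T₂ ≈ 1023 K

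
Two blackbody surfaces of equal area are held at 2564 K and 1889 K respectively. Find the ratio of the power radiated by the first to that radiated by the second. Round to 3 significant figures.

With equal areas, P₁/P₂ = (T₁/T₂)⁴ = (2564/1889)⁴ = 3.39.

P₁/P₂ ≈ 3.39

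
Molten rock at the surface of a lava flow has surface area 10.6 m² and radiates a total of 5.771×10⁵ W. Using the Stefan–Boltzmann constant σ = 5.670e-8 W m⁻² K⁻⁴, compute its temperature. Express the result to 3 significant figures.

Area A = 10.6 m².
P = σAT⁴ ⇒ T = (P/(σA))^(1/4) = (5.771×10⁵/(5.670×10⁻⁸×10.6))^(1/4) = 990 K.

T ≈ 990 K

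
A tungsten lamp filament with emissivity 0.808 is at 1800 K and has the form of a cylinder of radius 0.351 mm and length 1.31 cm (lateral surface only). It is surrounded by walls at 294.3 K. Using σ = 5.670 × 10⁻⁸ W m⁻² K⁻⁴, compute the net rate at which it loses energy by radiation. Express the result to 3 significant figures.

Net loss ≈ 13.9 W

Lateral area A = 2πrL = 2π×3.51×10⁻⁴×0.0131 = 2.88907×10⁻⁵ m².
Net radiated power P_net = εσA(T⁴ − T₀⁴) = 0.808×5.670×10⁻⁸×2.88907×10⁻⁵×(1800⁴ − 294.3⁴).
T⁴ − T₀⁴ = 1.04976×10¹³ − 7.50172×10⁹ = 1.04901×10¹³ K⁴, so P_net = 13.9 W.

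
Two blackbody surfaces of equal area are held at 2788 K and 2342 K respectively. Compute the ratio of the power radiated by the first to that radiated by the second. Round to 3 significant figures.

With equal areas, P₁/P₂ = (T₁/T₂)⁴ = (2788/2342)⁴ = 2.01.

P₁/P₂ ≈ 2.01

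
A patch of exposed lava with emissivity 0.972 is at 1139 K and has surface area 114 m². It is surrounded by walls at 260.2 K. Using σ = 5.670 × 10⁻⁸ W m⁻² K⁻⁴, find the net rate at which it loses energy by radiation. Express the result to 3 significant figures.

Net loss ≈ 1.05×10⁷ W

Area A = 114 m².
Net radiated power P_net = εσA(T⁴ − T₀⁴) = 0.972×5.670×10⁻⁸×114×(1139⁴ − 260.2⁴).
T⁴ − T₀⁴ = 1.68304×10¹² − 4.58384×10⁹ = 1.67846×10¹² K⁴, so P_net = 1.05×10⁷ W.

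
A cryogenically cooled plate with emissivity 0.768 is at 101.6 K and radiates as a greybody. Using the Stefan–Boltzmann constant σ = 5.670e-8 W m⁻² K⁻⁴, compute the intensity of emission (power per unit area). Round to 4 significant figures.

Stefan–Boltzmann: I = εσT⁴ = 0.768 × 5.670×10⁻⁸ × (101.6)⁴ = 4.640 W/m².

I ≈ 4.640 W/m²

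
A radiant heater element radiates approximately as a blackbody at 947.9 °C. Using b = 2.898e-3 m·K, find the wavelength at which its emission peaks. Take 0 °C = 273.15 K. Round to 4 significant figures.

λ_max ≈ 2.373 μm

T = 947.9 °C + 273.15 = 1221.05 K.
Wien's displacement law: λ_max = b/T = (2.898×10⁻³ m·K)/(1221.05 K) = 2.3734×10⁻⁶ m.
That is 2.373 μm, in the infrared range.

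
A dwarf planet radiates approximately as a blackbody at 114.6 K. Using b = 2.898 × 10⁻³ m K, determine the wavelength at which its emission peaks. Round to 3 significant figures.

Wien's displacement law: λ_max = b/T = (2.898×10⁻³ m·K)/(114.6 K) = 2.529×10⁻⁵ m.
That is 25.3 μm, in the infrared range.

λ_max ≈ 25.3 μm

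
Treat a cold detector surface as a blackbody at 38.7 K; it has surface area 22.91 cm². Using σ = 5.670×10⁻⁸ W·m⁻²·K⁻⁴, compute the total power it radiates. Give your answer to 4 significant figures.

Area A = 22.91 cm² = 2.291×10⁻³ m².
P = σAT⁴ = 5.670×10⁻⁸ × 2.291×10⁻³ × (38.7)⁴ = 2.914×10⁻⁴ W.

P ≈ 2.914×10⁻⁴ W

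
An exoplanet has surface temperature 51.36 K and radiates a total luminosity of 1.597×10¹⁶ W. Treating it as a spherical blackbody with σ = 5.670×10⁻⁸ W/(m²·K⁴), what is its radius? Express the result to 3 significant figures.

L = 4πR²σT⁴ ⇒ R = √(L/(4πσT⁴)).
σT⁴ = 0.394533 W/m², so R = √(1.597×10¹⁶/(4π×0.394533)) = 5.68×10⁷ m.

R ≈ 5.68×10⁷ m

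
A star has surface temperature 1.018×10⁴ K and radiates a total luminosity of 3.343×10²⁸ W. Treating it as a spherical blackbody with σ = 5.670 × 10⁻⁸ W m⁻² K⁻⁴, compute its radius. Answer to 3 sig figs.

L = 4πR²σT⁴ ⇒ R = √(L/(4πσT⁴)).
σT⁴ = 6.08940×10⁸ W/m², so R = √(3.343×10²⁸/(4π×6.08940×10⁸)) = 2.09×10⁹ m.

R ≈ 2.09×10⁹ m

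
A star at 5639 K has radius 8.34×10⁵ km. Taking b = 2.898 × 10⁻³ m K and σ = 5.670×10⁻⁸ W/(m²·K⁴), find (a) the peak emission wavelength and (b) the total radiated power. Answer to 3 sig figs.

λ_max ≈ 0.514 μm; P ≈ 5.01×10²⁶ W

(a) λ_max = b/T = 2.898×10⁻³/5639 = 5.139×10⁻⁷ m = 0.514 μm.
Surface area A = 4πR² = 4π(8.34×10⁸ m)² = 8.74061×10¹⁸ m².
(b) P = σAT⁴ = 5.670×10⁻⁸×8.74061×10¹⁸×(5639)⁴ = 5.01×10²⁶ W.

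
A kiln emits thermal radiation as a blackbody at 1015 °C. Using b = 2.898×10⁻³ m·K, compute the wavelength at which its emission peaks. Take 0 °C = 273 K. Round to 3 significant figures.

T = 1015 °C + 273 = 1288 K.
Wien's displacement law: λ_max = b/T = (2.898×10⁻³ m·K)/(1288 K) = 2.250×10⁻⁶ m.
That is 2.25×10³ nm, in the infrared range.

λ_max ≈ 2.25×10³ nm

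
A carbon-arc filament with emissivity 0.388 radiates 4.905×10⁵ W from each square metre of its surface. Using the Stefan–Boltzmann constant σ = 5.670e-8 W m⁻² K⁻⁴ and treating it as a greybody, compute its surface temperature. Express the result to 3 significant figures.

T ≈ 2.17×10³ K

I = εσT⁴, so T = (I/εσ)^(1/4) = (4.905×10⁵/(0.388×5.670×10⁻⁸))^(1/4) = 2.17×10³ K.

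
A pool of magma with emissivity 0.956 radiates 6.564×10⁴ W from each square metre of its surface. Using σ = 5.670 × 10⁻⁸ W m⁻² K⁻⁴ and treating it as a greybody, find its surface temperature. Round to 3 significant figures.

T ≈ 1.05×10³ K

I = εσT⁴, so T = (I/εσ)^(1/4) = (6.564×10⁴/(0.956×5.670×10⁻⁸))^(1/4) = 1.05×10³ K.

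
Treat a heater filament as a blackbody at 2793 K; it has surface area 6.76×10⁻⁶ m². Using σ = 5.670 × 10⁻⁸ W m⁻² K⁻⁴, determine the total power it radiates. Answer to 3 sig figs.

Area A = 6.76×10⁻⁶ m².
P = σAT⁴ = 5.670×10⁻⁸ × 6.76×10⁻⁶ × (2793)⁴ = 23.3 W.

P ≈ 23.3 W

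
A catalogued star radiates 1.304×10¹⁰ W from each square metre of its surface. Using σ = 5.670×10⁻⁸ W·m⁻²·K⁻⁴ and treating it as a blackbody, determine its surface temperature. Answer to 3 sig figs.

T ≈ 2.19×10⁴ K

I = σT⁴, so T = (I/σ)^(1/4) = (1.304×10¹⁰/(5.670×10⁻⁸))^(1/4) = 2.19×10⁴ K.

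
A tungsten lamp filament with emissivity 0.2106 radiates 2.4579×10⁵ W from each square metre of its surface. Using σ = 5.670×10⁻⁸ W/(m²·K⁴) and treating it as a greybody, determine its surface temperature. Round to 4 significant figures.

T ≈ 2130 K

I = εσT⁴, so T = (I/εσ)^(1/4) = (2.4579×10⁵/(0.2106×5.670×10⁻⁸))^(1/4) = 2130 K.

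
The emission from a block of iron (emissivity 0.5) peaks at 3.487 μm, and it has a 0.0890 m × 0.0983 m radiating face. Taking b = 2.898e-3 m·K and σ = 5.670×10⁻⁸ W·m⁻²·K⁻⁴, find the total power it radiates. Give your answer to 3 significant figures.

P ≈ 118 W

Wien's law: T = b/λ_max = 2.898×10⁻³/3.487×10⁻⁶ = 831.087 K.
Area A = 0.0890 × 0.0983 = 8.7487×10⁻³ m².
Then P = εσAT⁴ = 0.5×5.670×10⁻⁸×8.7487×10⁻³×(831.087)⁴ = 118 W.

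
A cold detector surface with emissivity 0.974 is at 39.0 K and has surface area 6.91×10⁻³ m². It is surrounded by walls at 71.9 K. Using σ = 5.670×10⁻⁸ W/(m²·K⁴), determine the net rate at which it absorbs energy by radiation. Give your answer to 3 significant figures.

Net gain ≈ 9.32×10⁻³ W

Area A = 6.91×10⁻³ m².
Net radiated power P_net = εσA(T⁴ − T₀⁴) = 0.974×5.670×10⁻⁸×6.91×10⁻³×(39.0⁴ − 71.9⁴).
T⁴ − T₀⁴ = 2.31344×10⁶ − 2.67249×10⁷ = -2.44115×10⁷ K⁴, so P_net = -9.32×10⁻³ W — negative, meaning a net gain of 9.32×10⁻³ W.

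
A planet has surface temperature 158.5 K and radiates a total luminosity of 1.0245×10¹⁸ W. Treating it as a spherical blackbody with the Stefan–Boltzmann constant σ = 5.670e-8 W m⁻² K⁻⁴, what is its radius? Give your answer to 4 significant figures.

R ≈ 4.773×10⁷ m

L = 4πR²σT⁴ ⇒ R = √(L/(4πσT⁴)).
σT⁴ = 35.7849 W/m², so R = √(1.0245×10¹⁸/(4π×35.7849)) = 4.773×10⁷ m.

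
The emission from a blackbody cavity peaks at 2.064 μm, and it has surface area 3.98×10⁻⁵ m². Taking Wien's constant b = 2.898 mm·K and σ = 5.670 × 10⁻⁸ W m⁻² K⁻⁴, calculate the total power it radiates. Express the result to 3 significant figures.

Wien's law: T = b/λ_max = 2.898×10⁻³/2.064×10⁻⁶ = 1404.07 K.
Area A = 3.98×10⁻⁵ m².
Then P = σAT⁴ = 5.670×10⁻⁸×3.98×10⁻⁵×(1404.07)⁴ = 8.77 W.

P ≈ 8.77 W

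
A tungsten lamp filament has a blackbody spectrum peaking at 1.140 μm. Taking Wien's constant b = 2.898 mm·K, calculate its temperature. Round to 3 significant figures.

Wien's law gives T = b/λ_max = (2.898×10⁻³ m·K)/(1.140×10⁻⁶ m) = 2.54×10³ K.

T ≈ 2.54×10³ K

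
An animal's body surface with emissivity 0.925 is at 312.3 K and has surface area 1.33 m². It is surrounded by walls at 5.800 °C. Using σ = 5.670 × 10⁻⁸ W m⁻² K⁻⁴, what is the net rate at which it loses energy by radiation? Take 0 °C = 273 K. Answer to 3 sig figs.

Net loss ≈ 242 W

Surroundings: T = 5.800 °C + 273 = 278.800 K.
Area A = 1.33 m².
Net radiated power P_net = εσA(T⁴ − T₀⁴) = 0.925×5.670×10⁻⁸×1.33×(312.3⁴ − 278.800⁴).
T⁴ − T₀⁴ = 9.51235×10⁹ − 6.04187×10⁹ = 3.47048×10⁹ K⁴, so P_net = 242 W.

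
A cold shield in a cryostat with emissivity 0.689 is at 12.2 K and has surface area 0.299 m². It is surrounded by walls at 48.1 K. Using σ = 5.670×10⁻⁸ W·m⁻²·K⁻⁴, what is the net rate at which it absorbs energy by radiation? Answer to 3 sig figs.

Area A = 0.299 m².
Net radiated power P_net = εσA(T⁴ − T₀⁴) = 0.689×5.670×10⁻⁸×0.299×(12.2⁴ − 48.1⁴).
T⁴ − T₀⁴ = 22153.3 − 5.35279×10⁶ = -5.33064×10⁶ K⁴, so P_net = -0.0623 W — negative, meaning a net gain of 0.0623 W.

Net gain ≈ 0.0623 W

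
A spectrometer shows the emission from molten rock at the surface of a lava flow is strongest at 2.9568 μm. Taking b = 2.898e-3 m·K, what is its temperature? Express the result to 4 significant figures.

Wien's law gives T = b/λ_max = (2.898×10⁻³ m·K)/(2.9568×10⁻⁶ m) = 980.1 K.

T ≈ 980.1 K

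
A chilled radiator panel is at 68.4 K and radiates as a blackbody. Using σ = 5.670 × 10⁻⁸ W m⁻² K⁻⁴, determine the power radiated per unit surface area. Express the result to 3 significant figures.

Stefan–Boltzmann: I = σT⁴ = 5.670×10⁻⁸ × (68.4)⁴ = 1.24 W/m².

I ≈ 1.24 W/m²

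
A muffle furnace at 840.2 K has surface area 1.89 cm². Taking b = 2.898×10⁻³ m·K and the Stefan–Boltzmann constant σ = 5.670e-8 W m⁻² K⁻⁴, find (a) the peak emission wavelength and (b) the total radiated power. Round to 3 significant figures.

λ_max ≈ 3.45 μm; P ≈ 5.34 W

(a) λ_max = b/T = 2.898×10⁻³/840.2 = 3.449×10⁻⁶ m = 3.45 μm.
Area A = 1.89 cm² = 1.89×10⁻⁴ m².
(b) P = σAT⁴ = 5.670×10⁻⁸×1.89×10⁻⁴×(840.2)⁴ = 5.34 W.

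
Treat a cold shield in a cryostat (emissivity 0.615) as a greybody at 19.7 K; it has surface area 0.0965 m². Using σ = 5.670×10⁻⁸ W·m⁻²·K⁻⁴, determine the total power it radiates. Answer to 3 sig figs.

P ≈ 5.07×10⁻⁴ W

Area A = 0.0965 m².
P = εσAT⁴ = 0.615 × 5.670×10⁻⁸ × 0.0965 × (19.7)⁴ = 5.07×10⁻⁴ W.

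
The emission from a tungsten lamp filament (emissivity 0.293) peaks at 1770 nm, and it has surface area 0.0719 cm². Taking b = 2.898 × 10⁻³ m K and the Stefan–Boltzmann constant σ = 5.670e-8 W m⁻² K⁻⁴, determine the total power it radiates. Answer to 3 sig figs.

Wien's law: T = b/λ_max = 2.898×10⁻³/1.770×10⁻⁶ = 1637.29 K.
Area A = 0.0719 cm² = 7.19×10⁻⁶ m².
Then P = εσAT⁴ = 0.293×5.670×10⁻⁸×7.19×10⁻⁶×(1637.29)⁴ = 0.858 W.

P ≈ 0.858 W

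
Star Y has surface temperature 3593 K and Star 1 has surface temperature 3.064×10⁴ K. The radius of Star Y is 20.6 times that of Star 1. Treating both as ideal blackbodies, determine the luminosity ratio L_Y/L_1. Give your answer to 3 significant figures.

L_Y/L_1 ≈ 0.0802

L ∝ R²T⁴, so L_Y/L_1 = (R_Y/R_1)²(T_Y/T_1)⁴ = (20.6)² × (3593/3.064×10⁴)⁴ = 424.36 × 1.89092×10⁻⁴ = 0.0802.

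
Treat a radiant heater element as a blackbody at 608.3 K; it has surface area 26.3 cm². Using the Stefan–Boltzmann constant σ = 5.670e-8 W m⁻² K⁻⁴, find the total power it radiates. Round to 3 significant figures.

Area A = 26.3 cm² = 2.63×10⁻³ m².
P = σAT⁴ = 5.670×10⁻⁸ × 2.63×10⁻³ × (608.3)⁴ = 20.4 W.

P ≈ 20.4 W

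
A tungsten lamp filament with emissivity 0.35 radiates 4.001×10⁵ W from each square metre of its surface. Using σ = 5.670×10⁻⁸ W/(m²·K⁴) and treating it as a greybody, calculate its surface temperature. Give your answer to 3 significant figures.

I = εσT⁴, so T = (I/εσ)^(1/4) = (4.001×10⁵/(0.35×5.670×10⁻⁸))^(1/4) = 2.12×10³ K.

T ≈ 2.12×10³ K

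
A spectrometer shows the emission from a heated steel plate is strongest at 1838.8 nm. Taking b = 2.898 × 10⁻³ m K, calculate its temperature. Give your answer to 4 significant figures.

T ≈ 1576 K

Wien's law gives T = b/λ_max = (2.898×10⁻³ m·K)/(1.8388×10⁻⁶ m) = 1576 K.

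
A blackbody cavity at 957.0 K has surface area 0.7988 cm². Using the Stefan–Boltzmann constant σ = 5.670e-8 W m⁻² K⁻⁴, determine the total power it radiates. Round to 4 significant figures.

P ≈ 3.799 W

Area A = 0.7988 cm² = 7.988×10⁻⁵ m².
P = σAT⁴ = 5.670×10⁻⁸ × 7.988×10⁻⁵ × (957.0)⁴ = 3.799 W.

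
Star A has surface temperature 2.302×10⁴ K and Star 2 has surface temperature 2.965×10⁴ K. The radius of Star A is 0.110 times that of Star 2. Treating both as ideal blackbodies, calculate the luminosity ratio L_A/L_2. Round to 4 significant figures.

L_A/L_2 ≈ 4.397×10⁻³

L ∝ R²T⁴, so L_A/L_2 = (R_A/R_2)²(T_A/T_2)⁴ = (0.110)² × (2.302×10⁴/2.965×10⁴)⁴ = 0.0121 × 0.363348 = 4.397×10⁻³.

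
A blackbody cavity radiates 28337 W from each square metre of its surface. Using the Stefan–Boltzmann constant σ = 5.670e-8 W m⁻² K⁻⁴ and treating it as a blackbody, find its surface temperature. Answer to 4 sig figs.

I = σT⁴, so T = (I/σ)^(1/4) = (28337/(5.670×10⁻⁸))^(1/4) = 840.8 K.

T ≈ 840.8 K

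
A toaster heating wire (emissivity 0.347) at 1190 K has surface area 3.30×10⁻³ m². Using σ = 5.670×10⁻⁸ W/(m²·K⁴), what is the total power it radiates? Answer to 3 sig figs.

P ≈ 130 W

Area A = 3.30×10⁻³ m².
P = εσAT⁴ = 0.347 × 5.670×10⁻⁸ × 3.30×10⁻³ × (1190)⁴ = 130 W.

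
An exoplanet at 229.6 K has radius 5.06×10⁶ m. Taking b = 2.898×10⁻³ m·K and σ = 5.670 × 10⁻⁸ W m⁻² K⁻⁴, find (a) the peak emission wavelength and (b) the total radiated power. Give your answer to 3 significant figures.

(a) λ_max = b/T = 2.898×10⁻³/229.6 = 1.262×10⁻⁵ m = 12.6 μm.
Surface area A = 4πR² = 4π(5.06×10⁶ m)² = 3.21744×10¹⁴ m².
(b) P = σAT⁴ = 5.670×10⁻⁸×3.21744×10¹⁴×(229.6)⁴ = 5.07×10¹⁶ W.

λ_max ≈ 12.6 μm; P ≈ 5.07×10¹⁶ W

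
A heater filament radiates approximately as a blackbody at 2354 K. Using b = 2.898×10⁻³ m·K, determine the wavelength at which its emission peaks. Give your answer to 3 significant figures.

λ_max ≈ 1.23×10³ nm

Wien's displacement law: λ_max = b/T = (2.898×10⁻³ m·K)/(2354 K) = 1.231×10⁻⁶ m.
That is 1.23×10³ nm, in the infrared range.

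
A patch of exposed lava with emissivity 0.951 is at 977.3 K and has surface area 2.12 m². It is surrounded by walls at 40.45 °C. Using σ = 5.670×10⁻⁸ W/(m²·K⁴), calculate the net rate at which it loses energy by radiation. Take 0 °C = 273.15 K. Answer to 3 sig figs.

Surroundings: T = 40.45 °C + 273.15 = 313.60 K.
Area A = 2.12 m².
Net radiated power P_net = εσA(T⁴ − T₀⁴) = 0.951×5.670×10⁻⁸×2.12×(977.3⁴ − 313.60⁴).
T⁴ − T₀⁴ = 9.12245×10¹¹ − 9.67173×10⁹ = 9.02573×10¹¹ K⁴, so P_net = 1.03×10⁵ W.

Net loss ≈ 1.03×10⁵ W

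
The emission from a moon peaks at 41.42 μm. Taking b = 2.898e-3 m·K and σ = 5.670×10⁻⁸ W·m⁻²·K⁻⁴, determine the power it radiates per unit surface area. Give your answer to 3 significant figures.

I ≈ 1.36 W/m²

Wien's law: T = b/λ_max = 2.898×10⁻³/4.142×10⁻⁵ = 69.9662 K.
Then I = σT⁴ = 5.670×10⁻⁸×(69.9662)⁴ = 1.36 W/m².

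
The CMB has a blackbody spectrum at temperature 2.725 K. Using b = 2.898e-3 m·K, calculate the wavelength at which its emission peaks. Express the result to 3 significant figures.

Wien's displacement law: λ_max = b/T = (2.898×10⁻³ m·K)/(2.725 K) = 1.063×10⁻³ m.
That is 1.06×10⁻³ m, in the microwave range.

λ_max ≈ 1.06×10⁻³ m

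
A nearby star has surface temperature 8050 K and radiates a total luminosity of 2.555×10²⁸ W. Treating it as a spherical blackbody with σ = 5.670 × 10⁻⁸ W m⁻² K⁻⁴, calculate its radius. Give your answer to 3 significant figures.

R ≈ 2.92×10⁹ m

L = 4πR²σT⁴ ⇒ R = √(L/(4πσT⁴)).
σT⁴ = 2.38104×10⁸ W/m², so R = √(2.555×10²⁸/(4π×2.38104×10⁸)) = 2.92×10⁹ m.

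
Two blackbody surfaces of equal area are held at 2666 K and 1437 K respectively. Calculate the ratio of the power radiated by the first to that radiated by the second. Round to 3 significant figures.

With equal areas, P₁/P₂ = (T₁/T₂)⁴ = (2666/1437)⁴ = 11.8.

P₁/P₂ ≈ 11.8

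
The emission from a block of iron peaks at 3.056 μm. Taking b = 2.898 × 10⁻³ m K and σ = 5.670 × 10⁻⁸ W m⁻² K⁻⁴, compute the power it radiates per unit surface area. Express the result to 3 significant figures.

Wien's law: T = b/λ_max = 2.898×10⁻³/3.056×10⁻⁶ = 948.298 K.
Then I = σT⁴ = 5.670×10⁻⁸×(948.298)⁴ = 4.59×10⁴ W/m².

I ≈ 4.59×10⁴ W/m²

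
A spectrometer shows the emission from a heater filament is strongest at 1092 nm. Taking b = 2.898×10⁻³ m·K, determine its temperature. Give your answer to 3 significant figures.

Wien's law gives T = b/λ_max = (2.898×10⁻³ m·K)/(1.092×10⁻⁶ m) = 2.65×10³ K.

T ≈ 2.65×10³ K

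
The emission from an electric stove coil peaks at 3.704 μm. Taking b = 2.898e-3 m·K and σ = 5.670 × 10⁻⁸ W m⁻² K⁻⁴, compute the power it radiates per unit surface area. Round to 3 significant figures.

Wien's law: T = b/λ_max = 2.898×10⁻³/3.704×10⁻⁶ = 782.397 K.
Then I = σT⁴ = 5.670×10⁻⁸×(782.397)⁴ = 2.12×10⁴ W/m².

I ≈ 2.12×10⁴ W/m²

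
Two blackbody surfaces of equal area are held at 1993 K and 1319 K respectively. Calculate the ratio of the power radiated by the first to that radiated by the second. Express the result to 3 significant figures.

With equal areas, P₁/P₂ = (T₁/T₂)⁴ = (1993/1319)⁴ = 5.21.

P₁/P₂ ≈ 5.21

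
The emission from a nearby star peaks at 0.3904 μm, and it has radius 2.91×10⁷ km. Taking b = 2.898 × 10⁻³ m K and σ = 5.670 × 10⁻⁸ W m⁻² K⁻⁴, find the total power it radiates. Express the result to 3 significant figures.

P ≈ 1.83×10³⁰ W

Wien's law: T = b/λ_max = 2.898×10⁻³/3.904×10⁻⁷ = 7423.16 K.
Surface area A = 4πR² = 4π(2.91×10¹⁰ m)² = 1.06413×10²² m².
Then P = σAT⁴ = 5.670×10⁻⁸×1.06413×10²²×(7423.16)⁴ = 1.83×10³⁰ W.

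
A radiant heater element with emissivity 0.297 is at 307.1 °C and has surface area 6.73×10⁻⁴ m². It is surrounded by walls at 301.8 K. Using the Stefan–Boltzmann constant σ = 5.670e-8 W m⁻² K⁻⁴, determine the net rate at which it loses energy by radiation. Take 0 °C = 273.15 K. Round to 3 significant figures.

T = 307.1 °C + 273.15 = 580.25 K.
Area A = 6.73×10⁻⁴ m².
Net radiated power P_net = εσA(T⁴ − T₀⁴) = 0.297×5.670×10⁻⁸×6.73×10⁻⁴×(580.25⁴ − 301.8⁴).
T⁴ − T₀⁴ = 1.13360×10¹¹ − 8.29616×10⁹ = 1.05064×10¹¹ K⁴, so P_net = 1.19 W.

Net loss ≈ 1.19 W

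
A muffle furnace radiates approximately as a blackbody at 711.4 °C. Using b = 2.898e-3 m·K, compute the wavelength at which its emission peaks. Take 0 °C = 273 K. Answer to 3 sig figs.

T = 711.4 °C + 273 = 984.4 K.
Wien's displacement law: λ_max = b/T = (2.898×10⁻³ m·K)/(984.4 K) = 2.944×10⁻⁶ m.
That is 2.94 μm, in the infrared range.

λ_max ≈ 2.94 μm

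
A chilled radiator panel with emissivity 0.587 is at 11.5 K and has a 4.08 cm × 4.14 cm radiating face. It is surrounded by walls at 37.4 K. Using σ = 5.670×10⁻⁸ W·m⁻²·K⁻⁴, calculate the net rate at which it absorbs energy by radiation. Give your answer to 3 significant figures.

Area A = 0.0408 × 0.0414 = 1.68912×10⁻³ m².
Net radiated power P_net = εσA(T⁴ − T₀⁴) = 0.587×5.670×10⁻⁸×1.68912×10⁻³×(11.5⁴ − 37.4⁴).
T⁴ − T₀⁴ = 17490.1 − 1.95653×10⁶ = -1.93904×10⁶ K⁴, so P_net = -1.09×10⁻⁴ W — negative, meaning a net gain of 1.09×10⁻⁴ W.

Net gain ≈ 1.09×10⁻⁴ W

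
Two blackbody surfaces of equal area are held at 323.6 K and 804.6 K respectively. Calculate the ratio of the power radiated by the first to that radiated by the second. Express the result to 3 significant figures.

With equal areas, P₁/P₂ = (T₁/T₂)⁴ = (323.6/804.6)⁴ = 0.0262.

P₁/P₂ ≈ 0.0262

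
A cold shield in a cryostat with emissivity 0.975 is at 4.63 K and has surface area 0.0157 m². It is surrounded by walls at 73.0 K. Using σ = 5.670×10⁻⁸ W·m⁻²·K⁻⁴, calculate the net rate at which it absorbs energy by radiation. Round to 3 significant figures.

Net gain ≈ 0.0246 W

Area A = 0.0157 m².
Net radiated power P_net = εσA(T⁴ − T₀⁴) = 0.975×5.670×10⁻⁸×0.0157×(4.63⁴ − 73.0⁴).
T⁴ − T₀⁴ = 459.541 − 2.83982×10⁷ = -2.83977×10⁷ K⁴, so P_net = -0.0246 W — negative, meaning a net gain of 0.0246 W.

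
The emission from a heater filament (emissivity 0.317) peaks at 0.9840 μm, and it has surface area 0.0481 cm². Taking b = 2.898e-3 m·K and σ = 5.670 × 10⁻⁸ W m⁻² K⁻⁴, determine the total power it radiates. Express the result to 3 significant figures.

P ≈ 6.50 W

Wien's law: T = b/λ_max = 2.898×10⁻³/9.840×10⁻⁷ = 2945.12 K.
Area A = 0.0481 cm² = 4.81×10⁻⁶ m².
Then P = εσAT⁴ = 0.317×5.670×10⁻⁸×4.81×10⁻⁶×(2945.12)⁴ = 6.50 W.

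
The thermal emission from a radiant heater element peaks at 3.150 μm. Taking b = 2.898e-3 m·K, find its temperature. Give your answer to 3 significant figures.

T ≈ 920 K

Wien's law gives T = b/λ_max = (2.898×10⁻³ m·K)/(3.150×10⁻⁶ m) = 920 K.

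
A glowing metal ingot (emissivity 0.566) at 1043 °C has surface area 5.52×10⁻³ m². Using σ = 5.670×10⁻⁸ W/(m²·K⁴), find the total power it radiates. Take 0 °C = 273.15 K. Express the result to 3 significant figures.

T = 1043 °C + 273.15 = 1316.15 K.
Area A = 5.52×10⁻³ m².
P = εσAT⁴ = 0.566 × 5.670×10⁻⁸ × 5.52×10⁻³ × (1316.15)⁴ = 532 W.

P ≈ 532 W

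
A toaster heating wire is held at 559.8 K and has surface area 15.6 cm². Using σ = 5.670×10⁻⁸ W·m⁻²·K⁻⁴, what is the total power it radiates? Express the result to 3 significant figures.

Area A = 15.6 cm² = 1.56×10⁻³ m².
P = σAT⁴ = 5.670×10⁻⁸ × 1.56×10⁻³ × (559.8)⁴ = 8.69 W.

P ≈ 8.69 W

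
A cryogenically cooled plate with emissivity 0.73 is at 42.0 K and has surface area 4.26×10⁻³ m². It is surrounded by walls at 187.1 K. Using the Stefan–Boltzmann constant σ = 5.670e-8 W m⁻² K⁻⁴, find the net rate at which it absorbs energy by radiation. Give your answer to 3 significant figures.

Area A = 4.26×10⁻³ m².
Net radiated power P_net = εσA(T⁴ − T₀⁴) = 0.73×5.670×10⁻⁸×4.26×10⁻³×(42.0⁴ − 187.1⁴).
T⁴ − T₀⁴ = 3.11170×10⁶ − 1.22545×10⁹ = -1.22234×10⁹ K⁴, so P_net = -0.216 W — negative, meaning a net gain of 0.216 W.

Net gain ≈ 0.216 W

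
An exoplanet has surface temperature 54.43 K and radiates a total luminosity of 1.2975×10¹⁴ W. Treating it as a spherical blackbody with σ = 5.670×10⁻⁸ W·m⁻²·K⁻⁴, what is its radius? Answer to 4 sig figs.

R ≈ 4.555×10⁶ m

L = 4πR²σT⁴ ⇒ R = √(L/(4πσT⁴)).
σT⁴ = 0.497664 W/m², so R = √(1.2975×10¹⁴/(4π×0.497664)) = 4.555×10⁶ m.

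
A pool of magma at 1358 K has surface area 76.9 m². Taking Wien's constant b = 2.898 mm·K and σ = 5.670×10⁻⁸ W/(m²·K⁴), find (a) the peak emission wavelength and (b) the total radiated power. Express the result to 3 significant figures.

(a) λ_max = b/T = 2.898×10⁻³/1358 = 2.134×10⁻⁶ m = 2.13×10³ nm.
Area A = 76.9 m².
(b) P = σAT⁴ = 5.670×10⁻⁸×76.9×(1358)⁴ = 1.48×10⁷ W.

λ_max ≈ 2.13×10³ nm; P ≈ 1.48×10⁷ W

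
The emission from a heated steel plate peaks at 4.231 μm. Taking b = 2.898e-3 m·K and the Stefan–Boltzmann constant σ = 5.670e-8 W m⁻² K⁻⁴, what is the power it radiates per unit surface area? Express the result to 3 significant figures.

I ≈ 1.25×10⁴ W/m²

Wien's law: T = b/λ_max = 2.898×10⁻³/4.231×10⁻⁶ = 684.944 K.
Then I = σT⁴ = 5.670×10⁻⁸×(684.944)⁴ = 1.25×10⁴ W/m².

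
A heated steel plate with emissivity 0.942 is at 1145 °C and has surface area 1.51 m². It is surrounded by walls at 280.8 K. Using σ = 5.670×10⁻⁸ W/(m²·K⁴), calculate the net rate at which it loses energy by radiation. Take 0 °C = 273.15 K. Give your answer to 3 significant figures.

Net loss ≈ 3.26×10⁵ W

T = 1145 °C + 273.15 = 1418.15 K.
Area A = 1.51 m².
Net radiated power P_net = εσA(T⁴ − T₀⁴) = 0.942×5.670×10⁻⁸×1.51×(1418.15⁴ − 280.8⁴).
T⁴ − T₀⁴ = 4.04472×10¹² − 6.21711×10⁹ = 4.03850×10¹² K⁴, so P_net = 3.26×10⁵ W.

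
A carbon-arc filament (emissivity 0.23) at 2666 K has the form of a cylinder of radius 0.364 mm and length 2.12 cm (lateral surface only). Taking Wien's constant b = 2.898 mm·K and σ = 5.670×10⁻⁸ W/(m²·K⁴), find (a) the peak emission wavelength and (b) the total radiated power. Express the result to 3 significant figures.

λ_max ≈ 1.09×10³ nm; P ≈ 31.9 W

(a) λ_max = b/T = 2.898×10⁻³/2666 = 1.087×10⁻⁶ m = 1.09×10³ nm.
Lateral area A = 2πrL = 2π×3.64×10⁻⁴×0.0212 = 4.84861×10⁻⁵ m².
(b) P = εσAT⁴ = 0.23×5.670×10⁻⁸×4.84861×10⁻⁵×(2666)⁴ = 31.9 W.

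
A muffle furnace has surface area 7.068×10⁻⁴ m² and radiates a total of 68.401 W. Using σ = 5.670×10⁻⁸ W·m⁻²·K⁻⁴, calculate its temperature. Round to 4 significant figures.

Area A = 7.068×10⁻⁴ m².
P = σAT⁴ ⇒ T = (P/(σA))^(1/4) = (68.401/(5.670×10⁻⁸×7.068×10⁻⁴))^(1/4) = 1143 K.

T ≈ 1143 K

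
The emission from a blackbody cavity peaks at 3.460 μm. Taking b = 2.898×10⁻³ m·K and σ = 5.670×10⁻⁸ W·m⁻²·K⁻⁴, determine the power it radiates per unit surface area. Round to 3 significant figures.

Wien's law: T = b/λ_max = 2.898×10⁻³/3.460×10⁻⁶ = 837.572 K.
Then I = σT⁴ = 5.670×10⁻⁸×(837.572)⁴ = 2.79×10⁴ W/m².

I ≈ 2.79×10⁴ W/m²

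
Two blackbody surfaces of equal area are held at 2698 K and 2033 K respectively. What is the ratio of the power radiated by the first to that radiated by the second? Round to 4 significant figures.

With equal areas, P₁/P₂ = (T₁/T₂)⁴ = (2698/2033)⁴ = 3.102.

P₁/P₂ ≈ 3.102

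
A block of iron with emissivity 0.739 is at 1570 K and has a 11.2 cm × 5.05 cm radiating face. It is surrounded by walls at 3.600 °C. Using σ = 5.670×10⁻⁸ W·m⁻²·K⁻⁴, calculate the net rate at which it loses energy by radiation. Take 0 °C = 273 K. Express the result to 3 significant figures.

Net loss ≈ 1.44×10³ W

Surroundings: T = 3.600 °C + 273 = 276.600 K.
Area A = 0.112 × 0.0505 = 5.656×10⁻³ m².
Net radiated power P_net = εσA(T⁴ − T₀⁴) = 0.739×5.670×10⁻⁸×5.656×10⁻³×(1570⁴ − 276.600⁴).
T⁴ − T₀⁴ = 6.07573×10¹² − 5.85341×10⁹ = 6.06988×10¹² K⁴, so P_net = 1.44×10³ W.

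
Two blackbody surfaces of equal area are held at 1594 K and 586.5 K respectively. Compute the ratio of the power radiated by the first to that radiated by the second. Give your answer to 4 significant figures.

With equal areas, P₁/P₂ = (T₁/T₂)⁴ = (1594/586.5)⁴ = 54.56.

P₁/P₂ ≈ 54.56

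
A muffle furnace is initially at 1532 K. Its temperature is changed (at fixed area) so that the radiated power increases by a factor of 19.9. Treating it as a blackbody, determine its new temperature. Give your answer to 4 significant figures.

P ∝ T⁴, so T₂/T₁ = (P₂/P₁)^(1/4) = (19.9)^(1/4) = 2.11209.
T₂ = 1532 × 2.11209 = 3236 K.

T₂ ≈ 3236 K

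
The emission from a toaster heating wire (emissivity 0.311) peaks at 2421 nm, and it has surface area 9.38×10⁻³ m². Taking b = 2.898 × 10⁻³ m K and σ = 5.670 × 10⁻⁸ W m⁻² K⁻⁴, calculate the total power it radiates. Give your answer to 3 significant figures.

Wien's law: T = b/λ_max = 2.898×10⁻³/2.421×10⁻⁶ = 1197.03 K.
Area A = 9.38×10⁻³ m².
Then P = εσAT⁴ = 0.311×5.670×10⁻⁸×9.38×10⁻³×(1197.03)⁴ = 340 W.

P ≈ 340 W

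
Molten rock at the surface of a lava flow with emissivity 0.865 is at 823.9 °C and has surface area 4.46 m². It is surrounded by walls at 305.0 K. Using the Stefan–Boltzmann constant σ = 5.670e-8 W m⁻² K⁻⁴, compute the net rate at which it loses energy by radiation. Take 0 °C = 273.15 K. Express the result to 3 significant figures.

Net loss ≈ 3.15×10⁵ W

T = 823.9 °C + 273.15 = 1097.05 K.
Area A = 4.46 m².
Net radiated power P_net = εσA(T⁴ − T₀⁴) = 0.865×5.670×10⁻⁸×4.46×(1097.05⁴ − 305.0⁴).
T⁴ − T₀⁴ = 1.44846×10¹² − 8.65365×10⁹ = 1.43981×10¹² K⁴, so P_net = 3.15×10⁵ W.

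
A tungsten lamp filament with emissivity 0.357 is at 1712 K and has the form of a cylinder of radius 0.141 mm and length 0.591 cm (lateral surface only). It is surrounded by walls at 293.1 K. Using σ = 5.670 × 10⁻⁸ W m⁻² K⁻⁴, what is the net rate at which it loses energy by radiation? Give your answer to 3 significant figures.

Lateral area A = 2πrL = 2π×1.41×10⁻⁴×5.91×10⁻³ = 5.23584×10⁻⁶ m².
Net radiated power P_net = εσA(T⁴ − T₀⁴) = 0.357×5.670×10⁻⁸×5.23584×10⁻⁶×(1712⁴ − 293.1⁴).
T⁴ − T₀⁴ = 8.59043×10¹² − 7.38012×10⁹ = 8.58305×10¹² K⁴, so P_net = 0.910 W.

Net loss ≈ 0.910 W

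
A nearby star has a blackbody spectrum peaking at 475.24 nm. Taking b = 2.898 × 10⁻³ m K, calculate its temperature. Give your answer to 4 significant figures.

T ≈ 6098 K

Wien's law gives T = b/λ_max = (2.898×10⁻³ m·K)/(4.7524×10⁻⁷ m) = 6098 K.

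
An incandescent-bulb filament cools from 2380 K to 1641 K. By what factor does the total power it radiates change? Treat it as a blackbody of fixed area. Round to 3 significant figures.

P₂/P₁ ≈ 0.226

P ∝ T⁴, so P₂/P₁ = (T₂/T₁)⁴ = (1641/2380)⁴ = (0.689496)⁴ = 0.226.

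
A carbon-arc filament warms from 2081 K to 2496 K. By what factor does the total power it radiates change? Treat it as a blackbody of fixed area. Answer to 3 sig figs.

P₂/P₁ ≈ 2.07

P ∝ T⁴, so P₂/P₁ = (T₂/T₁)⁴ = (2496/2081)⁴ = (1.19942)⁴ = 2.07.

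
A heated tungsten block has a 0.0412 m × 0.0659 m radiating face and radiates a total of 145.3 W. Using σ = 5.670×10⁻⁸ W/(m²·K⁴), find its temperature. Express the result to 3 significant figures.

Area A = 0.0412 × 0.0659 = 2.71508×10⁻³ m².
P = σAT⁴ ⇒ T = (P/(σA))^(1/4) = (145.3/(5.670×10⁻⁸×2.71508×10⁻³))^(1/4) = 986 K.

T ≈ 986 K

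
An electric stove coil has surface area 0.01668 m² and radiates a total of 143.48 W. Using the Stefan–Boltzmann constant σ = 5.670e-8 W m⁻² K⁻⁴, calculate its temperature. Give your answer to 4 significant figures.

T ≈ 624.1 K

Area A = 0.01668 m².
P = σAT⁴ ⇒ T = (P/(σA))^(1/4) = (143.48/(5.670×10⁻⁸×0.01668))^(1/4) = 624.1 K.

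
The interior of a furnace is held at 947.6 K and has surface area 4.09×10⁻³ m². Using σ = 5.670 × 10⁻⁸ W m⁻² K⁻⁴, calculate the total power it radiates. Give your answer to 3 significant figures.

Area A = 4.09×10⁻³ m².
P = σAT⁴ = 5.670×10⁻⁸ × 4.09×10⁻³ × (947.6)⁴ = 187 W.

P ≈ 187 W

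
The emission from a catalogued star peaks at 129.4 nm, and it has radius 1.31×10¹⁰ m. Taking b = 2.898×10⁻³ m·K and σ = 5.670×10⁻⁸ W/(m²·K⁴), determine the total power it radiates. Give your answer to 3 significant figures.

Wien's law: T = b/λ_max = 2.898×10⁻³/1.294×10⁻⁷ = 22395.7 K.
Surface area A = 4πR² = 4π(1.31×10¹⁰ m)² = 2.15651×10²¹ m².
Then P = σAT⁴ = 5.670×10⁻⁸×2.15651×10²¹×(22395.7)⁴ = 3.08×10³¹ W.

P ≈ 3.08×10³¹ W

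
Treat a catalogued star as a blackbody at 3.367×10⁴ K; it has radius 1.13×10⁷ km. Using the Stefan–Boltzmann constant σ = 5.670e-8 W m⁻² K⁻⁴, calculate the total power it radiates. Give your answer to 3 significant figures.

Surface area A = 4πR² = 4π(1.13×10¹⁰ m)² = 1.60460×10²¹ m².
P = σAT⁴ = 5.670×10⁻⁸ × 1.60460×10²¹ × (3.367×10⁴)⁴ = 1.17×10³² W.

P ≈ 1.17×10³² W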